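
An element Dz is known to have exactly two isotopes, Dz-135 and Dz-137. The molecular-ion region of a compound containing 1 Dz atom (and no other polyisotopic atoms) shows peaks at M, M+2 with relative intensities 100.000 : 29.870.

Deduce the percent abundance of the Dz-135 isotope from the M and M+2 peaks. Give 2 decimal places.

77.00%

If p is the fraction of Dz that is Dz-135, then I(M+2)/I(M) = [C(1,1)·p^0·(1−p)] / p^1 = 1·(1−p)/p = 29.870/100.000 = 0.2987
(1−p)/p = 0.2987/1 = 0.2987  ⇒  p = 1/(1 + 0.2987) = 0.7700
Dz-135: 77.00%, Dz-137: 23.00%.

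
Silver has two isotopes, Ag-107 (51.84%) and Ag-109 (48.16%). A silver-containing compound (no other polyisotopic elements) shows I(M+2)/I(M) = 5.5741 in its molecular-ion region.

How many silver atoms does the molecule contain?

6

The M+2/M ratio from n Ag atoms is n · q/p = n · 0.4816/0.5184.
n = 5.5741 × 0.5184/0.4816 = 6.00 ≈ 6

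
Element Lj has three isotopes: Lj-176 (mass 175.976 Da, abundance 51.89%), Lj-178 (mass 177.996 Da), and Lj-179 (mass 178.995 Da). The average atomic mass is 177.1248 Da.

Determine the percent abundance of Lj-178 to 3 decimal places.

30.394%

The remaining 48.11% is split between Lj-178 (fraction x) and Lj-179 (fraction 0.4811 − x).
Substituting: 177.996x + 178.995(0.4811 − x) = 85.8108536
(177.996 − 178.995)x = -0.3036409  ⇒  x = 0.30394, y = 0.17716
Lj-178: 30.394%, Lj-179: 17.716%.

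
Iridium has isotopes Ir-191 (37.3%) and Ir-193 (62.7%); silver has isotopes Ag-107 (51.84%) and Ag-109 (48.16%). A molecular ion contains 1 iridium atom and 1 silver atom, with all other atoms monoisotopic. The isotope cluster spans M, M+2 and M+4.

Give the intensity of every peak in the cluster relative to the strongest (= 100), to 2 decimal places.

38.31 : 100.00 : 59.83

Iridium pattern (n=1): 0.3730 : 0.6270
Silver pattern (n=1): 0.5184 : 0.4816
Convolve the two distributions (both contribute in 2-u steps):
  M: 0.3730×0.5184 = 0.193363
  M+2: 0.3730×0.4816 + 0.6270×0.5184 = 0.504674
  M+4: 0.6270×0.4816 = 0.301963
Scale to base peak (0.504674) = 100: 38.31 : 100.00 : 59.83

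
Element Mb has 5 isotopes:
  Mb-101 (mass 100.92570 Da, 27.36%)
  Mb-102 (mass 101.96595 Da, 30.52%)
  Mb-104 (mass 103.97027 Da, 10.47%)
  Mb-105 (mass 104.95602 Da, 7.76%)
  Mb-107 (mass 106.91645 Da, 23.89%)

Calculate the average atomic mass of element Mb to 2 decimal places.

103.31 Da

Weight each isotope mass by its fractional abundance: 0.2736 × 100.92570 + 0.3052 × 101.96595 + 0.1047 × 103.97027 + 0.0776 × 104.95602 + 0.2389 × 106.91645
= 27.613272 + 31.120008 + 10.885687 + 8.144587 + 25.542340 = 103.305894 Da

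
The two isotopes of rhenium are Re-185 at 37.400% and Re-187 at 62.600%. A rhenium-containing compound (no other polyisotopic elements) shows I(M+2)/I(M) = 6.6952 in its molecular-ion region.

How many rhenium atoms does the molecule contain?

4

For n independent Re atoms, I(M+2)/I(M) = n · (abundance Re-187) / (abundance Re-185) = n · 0.62600/0.37400.
n = 6.6952 × 0.37400/0.62600 = 4.00 ≈ 4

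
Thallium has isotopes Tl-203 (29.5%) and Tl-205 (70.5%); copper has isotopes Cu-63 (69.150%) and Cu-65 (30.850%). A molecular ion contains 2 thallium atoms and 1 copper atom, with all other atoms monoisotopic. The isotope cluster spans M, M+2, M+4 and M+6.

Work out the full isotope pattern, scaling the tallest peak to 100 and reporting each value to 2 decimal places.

Thallium pattern (n=2): 0.087025 : 0.41595 : 0.497025
Copper pattern (n=1): 0.6915 : 0.3085
Convolve the two distributions (both contribute in 2-u steps):
  M: 0.087025×0.6915 = 0.060178
  M+2: 0.087025×0.3085 + 0.41595×0.6915 = 0.314477
  M+4: 0.41595×0.3085 + 0.497025×0.6915 = 0.472013
  M+6: 0.497025×0.3085 = 0.153332
Scale to base peak (0.472013) = 100: 12.75 : 66.62 : 100.00 : 32.48

12.75 : 66.62 : 100.00 : 32.48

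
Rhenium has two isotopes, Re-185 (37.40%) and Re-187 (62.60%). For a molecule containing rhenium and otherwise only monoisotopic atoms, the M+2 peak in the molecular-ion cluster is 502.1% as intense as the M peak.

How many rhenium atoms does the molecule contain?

3

With n Re atoms, P(M+2)/P(M) = C(n,1)·p^(n−1)q / p^n = n·q/p = n · 0.6260/0.3740.
n = 5.021 × 0.3740/0.6260 = 3.00 ≈ 3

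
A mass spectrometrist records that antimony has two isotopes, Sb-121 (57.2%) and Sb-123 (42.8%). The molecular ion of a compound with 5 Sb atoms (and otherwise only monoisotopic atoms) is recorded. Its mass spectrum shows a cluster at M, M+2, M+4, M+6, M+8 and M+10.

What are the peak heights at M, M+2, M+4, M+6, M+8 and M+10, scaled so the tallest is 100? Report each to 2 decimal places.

17.86 : 66.82 : 100.00 : 74.83 : 27.99 : 4.19

Each Sb atom is independently Sb-121 (p = 0.572) or Sb-123 (q = 0.428); the cluster is the binomial expansion (p + q)^5.
P(M) = 0.572^5 = 0.061232
P(M+2) = 5 × 0.572^4 × 0.428^1 = 0.229086
P(M+4) = 10 × 0.572^3 × 0.428^2 = 0.342827
P(M+6) = 10 × 0.572^2 × 0.428^3 = 0.256521
P(M+8) = 5 × 0.572^1 × 0.428^4 = 0.095971
P(M+10) = 0.428^5 = 0.014362
The M+4 peak is largest (0.342827); scaling to 100 gives 17.86 : 66.82 : 100.00 : 74.83 : 27.99 : 4.19.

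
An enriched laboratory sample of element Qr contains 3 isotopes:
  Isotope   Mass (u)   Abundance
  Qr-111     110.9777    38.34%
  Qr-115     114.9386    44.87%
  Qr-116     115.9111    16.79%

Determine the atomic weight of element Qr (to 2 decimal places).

Weight each isotope mass by its fractional abundance: 0.3834 × 110.9777 + 0.4487 × 114.9386 + 0.1679 × 115.9111
= 42.54885 + 51.57295 + 19.46147 = 113.58327 u

113.58 u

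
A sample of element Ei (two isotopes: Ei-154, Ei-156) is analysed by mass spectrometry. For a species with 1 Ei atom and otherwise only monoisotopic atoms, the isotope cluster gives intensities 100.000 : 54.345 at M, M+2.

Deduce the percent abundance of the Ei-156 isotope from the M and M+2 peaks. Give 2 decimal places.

35.21%

If p is the fraction of Ei that is Ei-154, then I(M+2)/I(M) = [C(1,1)·p^0·(1−p)] / p^1 = 1·(1−p)/p = 54.345/100.000 = 0.5434
(1−p)/p = 0.5434/1 = 0.5434  ⇒  p = 1/(1 + 0.5434) = 0.6479
Ei-154: 64.79%, Ei-156: 35.21%.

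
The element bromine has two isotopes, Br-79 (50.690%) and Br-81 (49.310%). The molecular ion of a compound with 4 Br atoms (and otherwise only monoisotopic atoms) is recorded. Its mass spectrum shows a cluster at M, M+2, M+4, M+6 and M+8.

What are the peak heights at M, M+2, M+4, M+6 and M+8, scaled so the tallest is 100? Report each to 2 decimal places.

Expanding (0.50690 + 0.49310)^4:
P(M) = 0.50690^4 = 0.066022
P(M+2) = 4 × 0.50690^3 × 0.49310^1 = 0.256899
P(M+4) = 6 × 0.50690^2 × 0.49310^2 = 0.374857
P(M+6) = 4 × 0.50690^1 × 0.49310^3 = 0.243101
P(M+8) = 0.49310^4 = 0.059121
The M+4 peak is largest (0.374857); scaling to 100 gives 17.61 : 68.53 : 100.00 : 64.85 : 15.77.

17.61 : 68.53 : 100.00 : 64.85 : 15.77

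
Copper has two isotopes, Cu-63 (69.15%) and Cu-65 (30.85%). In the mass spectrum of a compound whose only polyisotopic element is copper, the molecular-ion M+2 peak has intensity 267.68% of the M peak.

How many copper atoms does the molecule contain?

For n independent Cu atoms, I(M+2)/I(M) = n · (abundance Cu-65) / (abundance Cu-63) = n · 0.3085/0.6915.
n = 2.6768 × 0.6915/0.3085 = 6.00 ≈ 6

6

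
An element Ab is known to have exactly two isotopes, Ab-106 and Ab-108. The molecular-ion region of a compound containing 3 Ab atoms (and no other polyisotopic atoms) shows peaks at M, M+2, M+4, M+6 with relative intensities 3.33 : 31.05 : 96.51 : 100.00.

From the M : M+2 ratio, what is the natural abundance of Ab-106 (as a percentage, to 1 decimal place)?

Write p for the Ab-106 fraction. I(M+2)/I(M) = [C(3,1)·p^2·(1−p)] / p^3 = 3·(1−p)/p = 31.05/3.33 = 9.3243
(1−p)/p = 9.3243/3 = 3.1081  ⇒  p = 1/(1 + 3.1081) = 0.2434
Ab-106: 24.3%, Ab-108: 75.7%.

24.3%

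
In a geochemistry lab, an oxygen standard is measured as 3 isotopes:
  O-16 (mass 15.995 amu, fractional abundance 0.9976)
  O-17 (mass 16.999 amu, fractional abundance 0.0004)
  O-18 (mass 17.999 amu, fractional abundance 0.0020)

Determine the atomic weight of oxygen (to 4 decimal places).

Average mass = Σ (abundance × isotope mass) = 0.9976 × 15.995 + 0.0004 × 16.999 + 0.0020 × 17.999
= 15.95661 + 0.00680 + 0.03600 = 15.99941 amu

15.9994 amu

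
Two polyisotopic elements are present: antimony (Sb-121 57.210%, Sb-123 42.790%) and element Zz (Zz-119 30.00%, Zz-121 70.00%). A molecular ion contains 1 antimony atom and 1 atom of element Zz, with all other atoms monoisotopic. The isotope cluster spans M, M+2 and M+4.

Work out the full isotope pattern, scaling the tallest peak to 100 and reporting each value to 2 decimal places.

32.45 : 100.00 : 56.64

Antimony pattern (n=1): 0.5721 : 0.4279
Element Zz pattern (n=1): 0.3000 : 0.7000
Convolve the two distributions (both contribute in 2-u steps):
  M: 0.5721×0.3000 = 0.171630
  M+2: 0.5721×0.7000 + 0.4279×0.3000 = 0.528840
  M+4: 0.4279×0.7000 = 0.299530
Scale to base peak (0.528840) = 100: 32.45 : 100.00 : 56.64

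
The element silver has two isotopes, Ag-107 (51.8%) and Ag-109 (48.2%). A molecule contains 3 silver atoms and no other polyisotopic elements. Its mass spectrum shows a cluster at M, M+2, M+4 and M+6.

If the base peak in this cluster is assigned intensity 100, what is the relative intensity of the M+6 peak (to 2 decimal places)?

28.86

Binomial terms of (0.518 + 0.482)^3: M 0.1390, M+2 0.3880, M+4 0.3610, M+6 0.1120 → M+2 is the base peak.
P(M+2) = C(3,1) × 0.518^2 × 0.482^1 = 3 × 0.268324 × 0.4820 = 0.387997 (base)
P(M+6) = C(3,3) × 0.518^0 × 0.482^3 = 1 × 1.0000 × 0.11198017 = 0.111980
Relative intensity = 0.111980 / 0.387997 × 100 = 28.86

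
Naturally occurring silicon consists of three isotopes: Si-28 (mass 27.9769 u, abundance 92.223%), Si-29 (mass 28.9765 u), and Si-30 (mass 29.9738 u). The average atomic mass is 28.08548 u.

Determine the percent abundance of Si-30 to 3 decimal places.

The remaining 7.777% is split between Si-29 (fraction x) and Si-30 (fraction 0.07777 − x).
Substituting: 28.9765x + 29.9738(0.07777 − x) = 2.284343513
(28.9765 − 29.9738)x = -0.046718913  ⇒  x = 0.04685, y = 0.03092
Si-29: 4.685%, Si-30: 3.092%.

3.092%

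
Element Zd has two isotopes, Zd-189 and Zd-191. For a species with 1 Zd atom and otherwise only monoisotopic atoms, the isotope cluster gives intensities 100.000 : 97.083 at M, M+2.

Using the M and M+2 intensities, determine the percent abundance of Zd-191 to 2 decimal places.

Let p = fractional abundance of Zd-189. I(M+2)/I(M) = [C(1,1)·p^0·(1−p)] / p^1 = 1·(1−p)/p = 97.083/100.000 = 0.9708
(1−p)/p = 0.9708/1 = 0.9708  ⇒  p = 1/(1 + 0.9708) = 0.5074
Zd-189: 50.74%, Zd-191: 49.26%.

49.26%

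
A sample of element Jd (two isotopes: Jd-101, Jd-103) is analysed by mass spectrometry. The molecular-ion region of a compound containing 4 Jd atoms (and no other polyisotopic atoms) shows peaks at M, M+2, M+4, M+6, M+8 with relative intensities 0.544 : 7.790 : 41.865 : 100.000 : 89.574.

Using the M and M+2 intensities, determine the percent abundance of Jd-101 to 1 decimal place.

Let p = fractional abundance of Jd-101. I(M+2)/I(M) = [C(4,1)·p^3·(1−p)] / p^4 = 4·(1−p)/p = 7.790/0.544 = 14.3199
(1−p)/p = 14.3199/4 = 3.5800  ⇒  p = 1/(1 + 3.5800) = 0.2183
Jd-101: 21.8%, Jd-103: 78.2%.

21.8%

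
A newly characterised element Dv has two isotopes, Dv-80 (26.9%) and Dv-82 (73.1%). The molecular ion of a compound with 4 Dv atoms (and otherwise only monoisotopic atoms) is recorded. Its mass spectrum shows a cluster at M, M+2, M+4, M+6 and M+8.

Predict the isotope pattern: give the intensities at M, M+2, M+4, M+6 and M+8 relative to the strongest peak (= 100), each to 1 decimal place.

Expanding (0.269 + 0.731)^4:
P(M) = 0.269^4 = 0.005236
P(M+2) = 4 × 0.269^3 × 0.731^1 = 0.056916
P(M+4) = 6 × 0.269^2 × 0.731^2 = 0.232001
P(M+6) = 4 × 0.269^1 × 0.731^3 = 0.420305
P(M+8) = 0.731^4 = 0.285542
The M+6 peak is largest (0.420305); scaling to 100 gives 1.2 : 13.5 : 55.2 : 100.0 : 67.9.

1.2 : 13.5 : 55.2 : 100.0 : 67.9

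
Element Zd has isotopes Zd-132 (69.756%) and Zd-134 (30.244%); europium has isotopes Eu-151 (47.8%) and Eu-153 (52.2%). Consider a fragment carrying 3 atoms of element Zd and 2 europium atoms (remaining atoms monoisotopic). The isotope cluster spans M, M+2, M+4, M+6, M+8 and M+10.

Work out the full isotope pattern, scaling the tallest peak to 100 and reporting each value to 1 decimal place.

21.8 : 75.8 : 100.0 : 62.3 : 18.5 : 2.1

Element Zd pattern (n=3): 0.33942569 : 0.4414928 : 0.19141734 : 0.02766417
Europium pattern (n=2): 0.228484 : 0.499032 : 0.272484
Convolve the two distributions (both contribute in 2-u steps):
  M: 0.33942569×0.228484 = 0.077553
  M+2: 0.33942569×0.499032 + 0.4414928×0.228484 = 0.270258
  M+4: 0.33942569×0.272484 + 0.4414928×0.499032 + 0.19141734×0.228484 = 0.356543
  M+6: 0.4414928×0.272484 + 0.19141734×0.499032 + 0.02766417×0.228484 = 0.222144
  M+8: 0.19141734×0.272484 + 0.02766417×0.499032 = 0.065963
  M+10: 0.02766417×0.272484 = 0.007538
Scale to base peak (0.356543) = 100: 21.8 : 75.8 : 100.0 : 62.3 : 18.5 : 2.1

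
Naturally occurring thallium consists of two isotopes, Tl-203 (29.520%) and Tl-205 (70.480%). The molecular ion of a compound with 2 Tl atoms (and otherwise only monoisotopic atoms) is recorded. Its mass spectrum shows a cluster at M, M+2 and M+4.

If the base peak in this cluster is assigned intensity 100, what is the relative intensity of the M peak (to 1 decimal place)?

17.5

Term probabilities: M 0.0871, M+2 0.4161, M+4 0.4967. Base peak = M+4.
P(M+4) = C(2,2) × 0.29520^0 × 0.70480^2 = 1 × 1.0000 × 0.49674304 = 0.496743 (base)
P(M) = C(2,0) × 0.29520^2 × 0.70480^0 = 1 × 0.08714304 × 1.0000 = 0.087143
Relative intensity = 0.087143 / 0.496743 × 100 = 17.5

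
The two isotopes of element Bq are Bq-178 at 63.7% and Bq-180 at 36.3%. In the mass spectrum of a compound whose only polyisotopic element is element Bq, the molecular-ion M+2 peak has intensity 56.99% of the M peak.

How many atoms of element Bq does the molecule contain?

1

The M+2/M ratio from n Bq atoms is n · q/p = n · 0.363/0.637.
n = 0.5699 × 0.637/0.363 = 1.00 ≈ 1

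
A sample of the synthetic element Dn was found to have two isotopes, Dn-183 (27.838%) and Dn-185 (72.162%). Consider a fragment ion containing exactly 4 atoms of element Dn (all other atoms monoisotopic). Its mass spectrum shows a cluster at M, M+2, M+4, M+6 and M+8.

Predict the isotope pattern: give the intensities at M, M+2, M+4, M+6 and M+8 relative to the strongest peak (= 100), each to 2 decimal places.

1.44 : 14.88 : 57.87 : 100.00 : 64.81

Expanding (0.27838 + 0.72162)^4:
P(M) = 0.27838^4 = 0.006006
P(M+2) = 4 × 0.27838^3 × 0.72162^1 = 0.062271
P(M+4) = 6 × 0.27838^2 × 0.72162^2 = 0.242128
P(M+6) = 4 × 0.27838^1 × 0.72162^3 = 0.418431
P(M+8) = 0.72162^4 = 0.271165
The M+6 peak is largest (0.418431); scaling to 100 gives 1.44 : 14.88 : 57.87 : 100.00 : 64.81.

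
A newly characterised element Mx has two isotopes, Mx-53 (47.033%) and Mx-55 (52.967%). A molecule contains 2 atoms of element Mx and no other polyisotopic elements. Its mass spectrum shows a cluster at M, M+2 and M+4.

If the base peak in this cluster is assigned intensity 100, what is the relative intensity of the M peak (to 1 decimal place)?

Term probabilities: M 0.2212, M+2 0.4982, M+4 0.2806. Base peak = M+2.
P(M+2) = C(2,1) × 0.47033^1 × 0.52967^1 = 2 × 0.47033 × 0.52967 = 0.498239 (base)
P(M) = C(2,0) × 0.47033^2 × 0.52967^0 = 1 × 0.22121031 × 1.0000 = 0.221210
Relative intensity = 0.221210 / 0.498239 × 100 = 44.4

44.4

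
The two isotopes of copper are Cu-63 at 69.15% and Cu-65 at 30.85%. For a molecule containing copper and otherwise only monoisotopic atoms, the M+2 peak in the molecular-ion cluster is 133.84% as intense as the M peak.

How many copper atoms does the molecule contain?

3

With n Cu atoms, P(M+2)/P(M) = C(n,1)·p^(n−1)q / p^n = n·q/p = n · 0.3085/0.6915.
n = 1.3384 × 0.6915/0.3085 = 3.00 ≈ 3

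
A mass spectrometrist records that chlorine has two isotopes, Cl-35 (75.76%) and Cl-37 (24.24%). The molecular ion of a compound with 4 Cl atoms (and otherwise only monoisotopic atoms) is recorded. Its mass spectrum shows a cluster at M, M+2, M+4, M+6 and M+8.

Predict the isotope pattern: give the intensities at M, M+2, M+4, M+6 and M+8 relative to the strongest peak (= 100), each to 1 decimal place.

78.1 : 100.0 : 48.0 : 10.2 : 0.8

Each Cl atom is independently Cl-35 (p = 0.7576) or Cl-37 (q = 0.2424); the cluster is the binomial expansion (p + q)^4.
P(M) = 0.7576^4 = 0.329428
P(M+2) = 4 × 0.7576^3 × 0.2424^1 = 0.421612
P(M+4) = 6 × 0.7576^2 × 0.2424^2 = 0.202347
P(M+6) = 4 × 0.7576^1 × 0.2424^3 = 0.043162
P(M+8) = 0.2424^4 = 0.003452
The M+2 peak is largest (0.421612); scaling to 100 gives 78.1 : 100.0 : 48.0 : 10.2 : 0.8.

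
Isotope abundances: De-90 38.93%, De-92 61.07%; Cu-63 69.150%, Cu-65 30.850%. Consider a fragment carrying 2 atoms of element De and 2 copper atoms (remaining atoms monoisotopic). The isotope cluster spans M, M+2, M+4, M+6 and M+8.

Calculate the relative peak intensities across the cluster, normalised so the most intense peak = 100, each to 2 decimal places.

18.32 : 73.81 : 100.00 : 51.66 : 8.97

Element De pattern (n=2): 0.15155449 : 0.47549102 : 0.37295449
Copper pattern (n=2): 0.47817225 : 0.4266555 : 0.09517225
Convolve the two distributions (both contribute in 2-u steps):
  M: 0.15155449×0.47817225 = 0.072469
  M+2: 0.15155449×0.4266555 + 0.47549102×0.47817225 = 0.292028
  M+4: 0.15155449×0.09517225 + 0.47549102×0.4266555 + 0.37295449×0.47817225 = 0.395631
  M+6: 0.47549102×0.09517225 + 0.37295449×0.4266555 = 0.204377
  M+8: 0.37295449×0.09517225 = 0.035495
Scale to base peak (0.395631) = 100: 18.32 : 73.81 : 100.00 : 51.66 : 8.97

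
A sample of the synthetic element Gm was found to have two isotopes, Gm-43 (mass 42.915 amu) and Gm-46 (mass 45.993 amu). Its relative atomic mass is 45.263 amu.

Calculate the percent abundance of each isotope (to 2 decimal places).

Gm-43: 23.72%, Gm-46: 76.28%

Let x be the fractional abundance of Gm-43; then Gm-46 has abundance 1 − x.
42.915·x + 45.993·(1 − x) = 45.263
(42.915 − 45.993)·x = 45.263 − 45.993
x = -0.730 / -3.078 = 0.23717 → 23.72% Gm-43, 76.28% Gm-46.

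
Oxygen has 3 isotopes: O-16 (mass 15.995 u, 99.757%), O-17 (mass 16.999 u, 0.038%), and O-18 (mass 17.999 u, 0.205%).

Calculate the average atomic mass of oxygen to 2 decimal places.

Ar = Σ fᵢ·mᵢ = 0.99757 × 15.995 + 0.00038 × 16.999 + 0.00205 × 17.999
= 15.9561 + 0.0065 + 0.0369 = 15.9995 u

16.00 u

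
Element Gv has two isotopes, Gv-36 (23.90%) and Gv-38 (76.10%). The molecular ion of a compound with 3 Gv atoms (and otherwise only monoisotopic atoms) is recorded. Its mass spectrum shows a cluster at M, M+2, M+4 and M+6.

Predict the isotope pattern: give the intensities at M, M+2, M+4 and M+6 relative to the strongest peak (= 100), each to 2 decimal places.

3.10 : 29.59 : 94.22 : 100.00

The 3 Gv atoms are independent, so intensities follow the terms of (0.2390 + 0.7610)^3.
P(M) = 0.2390^3 = 0.013652
P(M+2) = 3 × 0.2390^2 × 0.7610^1 = 0.130407
P(M+4) = 3 × 0.2390^1 × 0.7610^2 = 0.415230
P(M+6) = 0.7610^3 = 0.440711
The M+6 peak is largest (0.440711); scaling to 100 gives 3.10 : 29.59 : 94.22 : 100.00.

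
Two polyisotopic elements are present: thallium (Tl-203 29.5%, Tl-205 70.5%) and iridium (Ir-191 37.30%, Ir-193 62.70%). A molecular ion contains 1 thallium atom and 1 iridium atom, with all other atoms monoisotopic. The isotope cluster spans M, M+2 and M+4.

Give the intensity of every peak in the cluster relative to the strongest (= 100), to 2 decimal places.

24.57 : 100.00 : 98.68

Thallium pattern (n=1): 0.2950 : 0.7050
Iridium pattern (n=1): 0.3730 : 0.6270
Convolve the two distributions (both contribute in 2-u steps):
  M: 0.2950×0.3730 = 0.110035
  M+2: 0.2950×0.6270 + 0.7050×0.3730 = 0.447930
  M+4: 0.7050×0.6270 = 0.442035
Scale to base peak (0.447930) = 100: 24.57 : 100.00 : 98.68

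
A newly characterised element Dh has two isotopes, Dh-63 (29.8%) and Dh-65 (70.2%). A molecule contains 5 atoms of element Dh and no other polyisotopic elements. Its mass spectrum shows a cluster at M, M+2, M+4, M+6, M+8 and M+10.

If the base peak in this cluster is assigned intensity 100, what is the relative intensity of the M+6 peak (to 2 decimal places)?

84.90

Term probabilities: M 0.0024, M+2 0.0277, M+4 0.1304, M+6 0.3072, M+8 0.3619, M+10 0.1705. Base peak = M+8.
P(M+8) = C(5,4) × 0.298^1 × 0.702^4 = 5 × 0.2980 × 0.24285578 = 0.361855 (base)
P(M+6) = C(5,3) × 0.298^2 × 0.702^3 = 10 × 0.088804 × 0.34594841 = 0.307216
Relative intensity = 0.307216 / 0.361855 × 100 = 84.90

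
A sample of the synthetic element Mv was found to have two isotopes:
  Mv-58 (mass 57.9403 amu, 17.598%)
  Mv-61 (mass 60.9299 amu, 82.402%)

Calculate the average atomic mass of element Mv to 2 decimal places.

Ar = Σ fᵢ·mᵢ = 0.17598 × 57.9403 + 0.82402 × 60.9299
= 10.19633 + 50.20746 = 60.40379 amu

60.40 amu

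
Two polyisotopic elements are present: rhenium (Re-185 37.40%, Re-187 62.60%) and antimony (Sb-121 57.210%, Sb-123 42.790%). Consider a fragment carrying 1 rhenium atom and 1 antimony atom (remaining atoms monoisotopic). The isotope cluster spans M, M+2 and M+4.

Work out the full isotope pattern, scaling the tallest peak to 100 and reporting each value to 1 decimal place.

Rhenium pattern (n=1): 0.3740 : 0.6260
Antimony pattern (n=1): 0.5721 : 0.4279
Convolve the two distributions (both contribute in 2-u steps):
  M: 0.3740×0.5721 = 0.213965
  M+2: 0.3740×0.4279 + 0.6260×0.5721 = 0.518169
  M+4: 0.6260×0.4279 = 0.267865
Scale to base peak (0.518169) = 100: 41.3 : 100.0 : 51.7

41.3 : 100.0 : 51.7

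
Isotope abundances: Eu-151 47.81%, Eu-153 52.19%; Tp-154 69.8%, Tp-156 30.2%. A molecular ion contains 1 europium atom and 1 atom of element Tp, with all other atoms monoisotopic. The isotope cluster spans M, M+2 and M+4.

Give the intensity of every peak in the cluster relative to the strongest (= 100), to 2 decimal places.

65.60 : 100.00 : 30.99

Europium pattern (n=1): 0.4781 : 0.5219
Element Tp pattern (n=1): 0.6980 : 0.3020
Convolve the two distributions (both contribute in 2-u steps):
  M: 0.4781×0.6980 = 0.333714
  M+2: 0.4781×0.3020 + 0.5219×0.6980 = 0.508672
  M+4: 0.5219×0.3020 = 0.157614
Scale to base peak (0.508672) = 100: 65.60 : 100.00 : 30.99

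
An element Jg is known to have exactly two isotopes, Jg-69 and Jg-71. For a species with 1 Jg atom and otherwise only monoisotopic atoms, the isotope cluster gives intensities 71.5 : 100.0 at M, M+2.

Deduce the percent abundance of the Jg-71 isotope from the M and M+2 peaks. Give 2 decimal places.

58.31%

Let p = fractional abundance of Jg-69. I(M+2)/I(M) = [C(1,1)·p^0·(1−p)] / p^1 = 1·(1−p)/p = 100.0/71.5 = 1.3986
(1−p)/p = 1.3986/1 = 1.3986  ⇒  p = 1/(1 + 1.3986) = 0.4169
Jg-69: 41.69%, Jg-71: 58.31%.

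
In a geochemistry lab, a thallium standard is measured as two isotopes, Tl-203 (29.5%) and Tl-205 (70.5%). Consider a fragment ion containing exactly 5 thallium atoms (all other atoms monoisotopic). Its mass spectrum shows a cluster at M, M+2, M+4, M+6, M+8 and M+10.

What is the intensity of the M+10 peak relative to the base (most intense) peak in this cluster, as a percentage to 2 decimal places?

(0.295 + 0.705)^5 gives M 0.0022, M+2 0.0267, M+4 0.1276, M+6 0.3049, M+8 0.3644, M+10 0.1742; the largest is M+8.
P(M+8) = C(5,4) × 0.295^1 × 0.705^4 = 5 × 0.2950 × 0.24703385 = 0.364375 (base)
P(M+10) = C(5,5) × 0.295^0 × 0.705^5 = 1 × 1.0000 × 0.17415886 = 0.174159
Relative intensity = 0.174159 / 0.364375 × 100 = 47.80

47.80%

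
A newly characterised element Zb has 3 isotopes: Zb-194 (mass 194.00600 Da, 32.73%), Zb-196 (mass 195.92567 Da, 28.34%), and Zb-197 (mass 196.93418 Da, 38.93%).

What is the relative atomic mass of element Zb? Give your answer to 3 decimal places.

195.690 Da

Weight each isotope mass by its fractional abundance: 0.3273 × 194.00600 + 0.2834 × 195.92567 + 0.3893 × 196.93418
= 63.498164 + 55.525335 + 76.666476 = 195.689975 Da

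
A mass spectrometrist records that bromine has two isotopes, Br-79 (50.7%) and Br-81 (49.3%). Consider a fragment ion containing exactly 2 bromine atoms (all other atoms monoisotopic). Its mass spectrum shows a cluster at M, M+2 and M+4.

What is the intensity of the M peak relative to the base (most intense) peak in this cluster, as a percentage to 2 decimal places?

51.42%

Term probabilities: M 0.2570, M+2 0.4999, M+4 0.2430. Base peak = M+2.
P(M+2) = C(2,1) × 0.507^1 × 0.493^1 = 2 × 0.5070 × 0.4930 = 0.499902 (base)
P(M) = C(2,0) × 0.507^2 × 0.493^0 = 1 × 0.257049 × 1.0000 = 0.257049
Relative intensity = 0.257049 / 0.499902 × 100 = 51.42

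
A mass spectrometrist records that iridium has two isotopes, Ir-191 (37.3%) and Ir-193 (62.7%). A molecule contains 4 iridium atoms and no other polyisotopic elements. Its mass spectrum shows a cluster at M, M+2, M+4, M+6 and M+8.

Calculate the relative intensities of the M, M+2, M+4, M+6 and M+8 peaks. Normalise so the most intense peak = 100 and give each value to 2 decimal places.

Expanding (0.373 + 0.627)^4:
P(M) = 0.373^4 = 0.019357
P(M+2) = 4 × 0.373^3 × 0.627^1 = 0.130153
P(M+4) = 6 × 0.373^2 × 0.627^2 = 0.328174
P(M+6) = 4 × 0.373^1 × 0.627^3 = 0.367766
P(M+8) = 0.627^4 = 0.154550
The M+6 peak is largest (0.367766); scaling to 100 gives 5.26 : 35.39 : 89.23 : 100.00 : 42.02.

5.26 : 35.39 : 89.23 : 100.00 : 42.02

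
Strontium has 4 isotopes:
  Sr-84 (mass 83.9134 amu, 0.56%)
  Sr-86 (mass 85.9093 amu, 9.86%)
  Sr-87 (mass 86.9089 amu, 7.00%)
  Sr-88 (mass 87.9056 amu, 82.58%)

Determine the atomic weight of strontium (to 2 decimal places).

Ar = Σ fᵢ·mᵢ = 0.0056 × 83.9134 + 0.0986 × 85.9093 + 0.0700 × 86.9089 + 0.8258 × 87.9056
= 0.46992 + 8.47066 + 6.08362 + 72.59244 = 87.61664 amu

87.62 amu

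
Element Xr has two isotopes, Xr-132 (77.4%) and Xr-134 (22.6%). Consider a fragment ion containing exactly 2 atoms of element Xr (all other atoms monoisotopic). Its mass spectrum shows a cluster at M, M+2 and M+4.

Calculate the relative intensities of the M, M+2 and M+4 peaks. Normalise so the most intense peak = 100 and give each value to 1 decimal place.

Expanding (0.774 + 0.226)^2:
P(M) = 0.774^2 = 0.599076
P(M+2) = 2 × 0.774^1 × 0.226^1 = 0.349848
P(M+4) = 0.226^2 = 0.051076
The M peak is largest (0.599076); scaling to 100 gives 100.0 : 58.4 : 8.5.

100.0 : 58.4 : 8.5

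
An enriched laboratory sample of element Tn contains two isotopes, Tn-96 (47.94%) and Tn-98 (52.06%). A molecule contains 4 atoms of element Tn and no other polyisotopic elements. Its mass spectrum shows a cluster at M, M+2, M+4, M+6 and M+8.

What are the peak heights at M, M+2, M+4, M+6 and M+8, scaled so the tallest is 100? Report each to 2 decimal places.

14.13 : 61.39 : 100.00 : 72.40 : 19.65

The 4 Tn atoms are independent, so intensities follow the terms of (0.4794 + 0.5206)^4.
P(M) = 0.4794^4 = 0.052819
P(M+2) = 4 × 0.4794^3 × 0.5206^1 = 0.229434
P(M+4) = 6 × 0.4794^2 × 0.5206^2 = 0.373728
P(M+6) = 4 × 0.4794^1 × 0.5206^3 = 0.270564
P(M+8) = 0.5206^4 = 0.073454
The M+4 peak is largest (0.373728); scaling to 100 gives 14.13 : 61.39 : 100.00 : 72.40 : 19.65.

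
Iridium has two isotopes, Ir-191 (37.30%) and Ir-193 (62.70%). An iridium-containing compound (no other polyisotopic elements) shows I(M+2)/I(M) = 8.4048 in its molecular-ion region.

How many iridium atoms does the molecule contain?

5

The M+2/M ratio from n Ir atoms is n · q/p = n · 0.6270/0.3730.
n = 8.4048 × 0.3730/0.6270 = 5.00 ≈ 5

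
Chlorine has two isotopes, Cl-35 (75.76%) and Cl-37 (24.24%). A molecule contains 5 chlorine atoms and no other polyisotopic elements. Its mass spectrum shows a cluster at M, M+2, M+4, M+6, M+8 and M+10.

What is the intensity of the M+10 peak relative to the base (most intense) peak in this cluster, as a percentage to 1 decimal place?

0.2%

(0.7576 + 0.2424)^5 gives M 0.2496, M+2 0.3993, M+4 0.2555, M+6 0.0817, M+8 0.0131, M+10 0.0008; the largest is M+2.
P(M+2) = C(5,1) × 0.7576^4 × 0.2424^1 = 5 × 0.32942751 × 0.2424 = 0.399266 (base)
P(M+10) = C(5,5) × 0.7576^0 × 0.2424^5 = 1 × 1.0000 × 0.00083688 = 0.000837
Relative intensity = 0.000837 / 0.399266 × 100 = 0.2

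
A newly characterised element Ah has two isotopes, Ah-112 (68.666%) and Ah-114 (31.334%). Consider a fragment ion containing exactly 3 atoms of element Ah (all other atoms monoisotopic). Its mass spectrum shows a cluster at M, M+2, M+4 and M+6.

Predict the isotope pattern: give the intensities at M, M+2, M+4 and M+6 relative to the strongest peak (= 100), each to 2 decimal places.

73.05 : 100.00 : 45.63 : 6.94

The 3 Ah atoms are independent, so intensities follow the terms of (0.68666 + 0.31334)^3.
P(M) = 0.68666^3 = 0.323762
P(M+2) = 3 × 0.68666^2 × 0.31334^1 = 0.443221
P(M+4) = 3 × 0.68666^1 × 0.31334^2 = 0.202253
P(M+6) = 0.31334^3 = 0.030764
The M+2 peak is largest (0.443221); scaling to 100 gives 73.05 : 100.00 : 45.63 : 6.94.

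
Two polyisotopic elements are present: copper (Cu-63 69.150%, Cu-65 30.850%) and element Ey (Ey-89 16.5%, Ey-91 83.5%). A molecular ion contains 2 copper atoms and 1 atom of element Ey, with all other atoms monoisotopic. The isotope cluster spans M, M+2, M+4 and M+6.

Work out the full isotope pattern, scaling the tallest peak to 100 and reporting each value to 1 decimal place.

16.8 : 100.0 : 79.2 : 16.9

Copper pattern (n=2): 0.47817225 : 0.4266555 : 0.09517225
Element Ey pattern (n=1): 0.1650 : 0.8350
Convolve the two distributions (both contribute in 2-u steps):
  M: 0.47817225×0.1650 = 0.078898
  M+2: 0.47817225×0.8350 + 0.4266555×0.1650 = 0.469672
  M+4: 0.4266555×0.8350 + 0.09517225×0.1650 = 0.371961
  M+6: 0.09517225×0.8350 = 0.079469
Scale to base peak (0.469672) = 100: 16.8 : 100.0 : 79.2 : 16.9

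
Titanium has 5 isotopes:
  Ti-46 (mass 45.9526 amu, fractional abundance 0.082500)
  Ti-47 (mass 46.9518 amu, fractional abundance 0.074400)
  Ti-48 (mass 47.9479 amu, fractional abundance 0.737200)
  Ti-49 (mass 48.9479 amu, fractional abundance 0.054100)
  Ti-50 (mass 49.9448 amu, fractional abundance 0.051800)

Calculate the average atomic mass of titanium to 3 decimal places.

The abundance-weighted mean is 0.082500 × 45.9526 + 0.074400 × 46.9518 + 0.737200 × 47.9479 + 0.054100 × 48.9479 + 0.051800 × 49.9448
= 3.79109 + 3.49321 + 35.34719 + 2.64808 + 2.58714 = 47.86671 amu

47.867 amu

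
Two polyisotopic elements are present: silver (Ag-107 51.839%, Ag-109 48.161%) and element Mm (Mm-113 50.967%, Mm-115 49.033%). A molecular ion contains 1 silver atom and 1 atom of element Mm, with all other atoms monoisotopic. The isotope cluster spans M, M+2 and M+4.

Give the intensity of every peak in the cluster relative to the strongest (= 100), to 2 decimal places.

Silver pattern (n=1): 0.51839 : 0.48161
Element Mm pattern (n=1): 0.50967 : 0.49033
Convolve the two distributions (both contribute in 2-u steps):
  M: 0.51839×0.50967 = 0.264208
  M+2: 0.51839×0.49033 + 0.48161×0.50967 = 0.499644
  M+4: 0.48161×0.49033 = 0.236148
Scale to base peak (0.499644) = 100: 52.88 : 100.00 : 47.26

52.88 : 100.00 : 47.26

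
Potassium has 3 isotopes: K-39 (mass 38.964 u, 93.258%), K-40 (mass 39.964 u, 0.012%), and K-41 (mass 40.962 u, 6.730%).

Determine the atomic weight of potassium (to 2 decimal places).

The abundance-weighted mean is 0.93258 × 38.964 + 0.00012 × 39.964 + 0.06730 × 40.962
= 36.3370 + 0.0048 + 2.7567 = 39.0985 u

39.10 u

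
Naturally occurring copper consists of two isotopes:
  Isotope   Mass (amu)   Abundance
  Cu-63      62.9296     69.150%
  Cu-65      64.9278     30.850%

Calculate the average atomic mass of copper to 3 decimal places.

63.546 amu

The abundance-weighted mean is 0.69150 × 62.9296 + 0.30850 × 64.9278
= 43.51582 + 20.03023 = 63.54605 amu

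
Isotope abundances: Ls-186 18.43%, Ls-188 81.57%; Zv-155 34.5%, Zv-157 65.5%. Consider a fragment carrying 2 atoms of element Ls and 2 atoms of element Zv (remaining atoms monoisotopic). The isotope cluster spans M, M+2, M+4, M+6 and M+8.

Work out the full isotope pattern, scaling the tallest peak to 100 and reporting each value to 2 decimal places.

Element Ls pattern (n=2): 0.03396649 : 0.30066702 : 0.66536649
Element Zv pattern (n=2): 0.119025 : 0.45195 : 0.429025
Convolve the two distributions (both contribute in 2-u steps):
  M: 0.03396649×0.119025 = 0.004043
  M+2: 0.03396649×0.45195 + 0.30066702×0.119025 = 0.051138
  M+4: 0.03396649×0.429025 + 0.30066702×0.45195 + 0.66536649×0.119025 = 0.229654
  M+6: 0.30066702×0.429025 + 0.66536649×0.45195 = 0.429706
  M+8: 0.66536649×0.429025 = 0.285459
Scale to base peak (0.429706) = 100: 0.94 : 11.90 : 53.44 : 100.00 : 66.43

0.94 : 11.90 : 53.44 : 100.00 : 66.43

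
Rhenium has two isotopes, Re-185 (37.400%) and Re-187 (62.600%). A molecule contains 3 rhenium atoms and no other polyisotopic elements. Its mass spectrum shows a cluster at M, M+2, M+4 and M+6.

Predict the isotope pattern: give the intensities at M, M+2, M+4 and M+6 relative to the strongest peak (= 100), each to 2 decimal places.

Expanding (0.37400 + 0.62600)^3:
P(M) = 0.37400^3 = 0.052314
P(M+2) = 3 × 0.37400^2 × 0.62600^1 = 0.262687
P(M+4) = 3 × 0.37400^1 × 0.62600^2 = 0.439685
P(M+6) = 0.62600^3 = 0.245314
The M+4 peak is largest (0.439685); scaling to 100 gives 11.90 : 59.74 : 100.00 : 55.79.

11.90 : 59.74 : 100.00 : 55.79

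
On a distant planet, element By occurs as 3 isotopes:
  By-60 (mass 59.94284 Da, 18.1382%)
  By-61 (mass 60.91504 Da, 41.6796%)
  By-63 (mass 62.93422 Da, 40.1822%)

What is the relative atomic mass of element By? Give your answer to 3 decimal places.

61.550 Da

Average mass = Σ (abundance × isotope mass) = 0.181382 × 59.94284 + 0.416796 × 60.91504 + 0.401822 × 62.93422
= 10.872552 + 25.389145 + 25.288354 = 61.550051 Da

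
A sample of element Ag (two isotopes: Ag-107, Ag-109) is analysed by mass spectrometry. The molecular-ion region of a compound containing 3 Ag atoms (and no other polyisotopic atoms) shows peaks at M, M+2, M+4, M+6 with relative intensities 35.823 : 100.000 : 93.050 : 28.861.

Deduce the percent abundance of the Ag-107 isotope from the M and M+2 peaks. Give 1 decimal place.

51.8%

Write p for the Ag-107 fraction. I(M+2)/I(M) = [C(3,1)·p^2·(1−p)] / p^3 = 3·(1−p)/p = 100.000/35.823 = 2.7915
(1−p)/p = 2.7915/3 = 0.9305  ⇒  p = 1/(1 + 0.9305) = 0.5180
Ag-107: 51.8%, Ag-109: 48.2%.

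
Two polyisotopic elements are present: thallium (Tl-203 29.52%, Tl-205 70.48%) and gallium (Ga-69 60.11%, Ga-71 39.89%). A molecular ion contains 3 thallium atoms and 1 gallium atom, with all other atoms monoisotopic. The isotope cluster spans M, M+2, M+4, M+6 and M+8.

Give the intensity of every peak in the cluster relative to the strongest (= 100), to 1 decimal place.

4.0 : 31.4 : 87.6 : 100.0 : 36.2

Thallium pattern (n=3): 0.02572463 : 0.18425524 : 0.43991564 : 0.35010449
Gallium pattern (n=1): 0.6011 : 0.3989
Convolve the two distributions (both contribute in 2-u steps):
  M: 0.02572463×0.6011 = 0.015463
  M+2: 0.02572463×0.3989 + 0.18425524×0.6011 = 0.121017
  M+4: 0.18425524×0.3989 + 0.43991564×0.6011 = 0.337933
  M+6: 0.43991564×0.3989 + 0.35010449×0.6011 = 0.385930
  M+8: 0.35010449×0.3989 = 0.139657
Scale to base peak (0.385930) = 100: 4.0 : 31.4 : 87.6 : 100.0 : 36.2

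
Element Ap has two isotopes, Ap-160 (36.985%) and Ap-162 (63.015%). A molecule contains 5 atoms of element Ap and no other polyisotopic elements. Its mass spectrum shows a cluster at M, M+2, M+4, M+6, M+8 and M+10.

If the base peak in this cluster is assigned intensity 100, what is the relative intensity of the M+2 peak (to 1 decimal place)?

17.2

Term probabilities: M 0.0069, M+2 0.0590, M+4 0.2009, M+6 0.3423, M+8 0.2916, M+10 0.0994. Base peak = M+6.
P(M+6) = C(5,3) × 0.36985^2 × 0.63015^3 = 10 × 0.13678902 × 0.25022565 = 0.342281 (base)
P(M+2) = C(5,1) × 0.36985^4 × 0.63015^1 = 5 × 0.01871124 × 0.63015 = 0.058954
Relative intensity = 0.058954 / 0.342281 × 100 = 17.2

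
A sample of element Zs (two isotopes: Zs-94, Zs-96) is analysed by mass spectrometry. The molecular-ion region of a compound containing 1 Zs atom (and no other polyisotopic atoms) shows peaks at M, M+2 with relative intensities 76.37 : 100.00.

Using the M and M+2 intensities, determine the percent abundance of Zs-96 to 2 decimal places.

If p is the fraction of Zs that is Zs-94, then I(M+2)/I(M) = [C(1,1)·p^0·(1−p)] / p^1 = 1·(1−p)/p = 100.00/76.37 = 1.3094
(1−p)/p = 1.3094/1 = 1.3094  ⇒  p = 1/(1 + 1.3094) = 0.4330
Zs-94: 43.30%, Zs-96: 56.70%.

56.70%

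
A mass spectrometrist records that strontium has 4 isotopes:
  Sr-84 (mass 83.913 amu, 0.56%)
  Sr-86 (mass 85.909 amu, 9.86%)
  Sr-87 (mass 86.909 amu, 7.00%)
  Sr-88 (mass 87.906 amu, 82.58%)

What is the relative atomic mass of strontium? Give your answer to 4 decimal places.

87.6169 amu

Ar = Σ fᵢ·mᵢ = 0.0056 × 83.913 + 0.0986 × 85.909 + 0.0700 × 86.909 + 0.8258 × 87.906
= 0.46991 + 8.47063 + 6.08363 + 72.59277 = 87.61694 amu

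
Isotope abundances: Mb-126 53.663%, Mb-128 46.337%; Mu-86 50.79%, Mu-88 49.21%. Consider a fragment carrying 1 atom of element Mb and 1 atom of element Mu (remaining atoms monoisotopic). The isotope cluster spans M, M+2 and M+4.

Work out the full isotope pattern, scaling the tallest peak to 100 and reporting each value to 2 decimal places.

54.57 : 100.00 : 45.66

Element Mb pattern (n=1): 0.53663 : 0.46337
Element Mu pattern (n=1): 0.5079 : 0.4921
Convolve the two distributions (both contribute in 2-u steps):
  M: 0.53663×0.5079 = 0.272554
  M+2: 0.53663×0.4921 + 0.46337×0.5079 = 0.499421
  M+4: 0.46337×0.4921 = 0.228024
Scale to base peak (0.499421) = 100: 54.57 : 100.00 : 45.66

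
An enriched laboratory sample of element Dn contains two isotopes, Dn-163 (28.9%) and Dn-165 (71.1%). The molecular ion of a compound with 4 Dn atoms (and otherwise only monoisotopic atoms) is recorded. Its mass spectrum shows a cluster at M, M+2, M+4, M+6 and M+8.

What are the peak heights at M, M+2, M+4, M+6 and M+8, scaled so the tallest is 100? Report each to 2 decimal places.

1.68 : 16.52 : 60.97 : 100.00 : 61.51

The 4 Dn atoms are independent, so intensities follow the terms of (0.289 + 0.711)^4.
P(M) = 0.289^4 = 0.006976
P(M+2) = 4 × 0.289^3 × 0.711^1 = 0.068647
P(M+4) = 6 × 0.289^2 × 0.711^2 = 0.253330
P(M+6) = 4 × 0.289^1 × 0.711^3 = 0.415496
P(M+8) = 0.711^4 = 0.255551
The M+6 peak is largest (0.415496); scaling to 100 gives 1.68 : 16.52 : 60.97 : 100.00 : 61.51.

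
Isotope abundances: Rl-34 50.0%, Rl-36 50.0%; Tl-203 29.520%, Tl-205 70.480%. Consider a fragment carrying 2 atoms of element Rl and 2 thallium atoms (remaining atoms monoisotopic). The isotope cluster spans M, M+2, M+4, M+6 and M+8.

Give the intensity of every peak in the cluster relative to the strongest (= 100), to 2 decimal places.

6.15 : 41.69 : 100.00 : 99.54 : 35.08

Element Rl pattern (n=2): 0.2500 : 0.5000 : 0.2500
Thallium pattern (n=2): 0.08714304 : 0.41611392 : 0.49674304
Convolve the two distributions (both contribute in 2-u steps):
  M: 0.2500×0.08714304 = 0.021786
  M+2: 0.2500×0.41611392 + 0.5000×0.08714304 = 0.147600
  M+4: 0.2500×0.49674304 + 0.5000×0.41611392 + 0.2500×0.08714304 = 0.354028
  M+6: 0.5000×0.49674304 + 0.2500×0.41611392 = 0.352400
  M+8: 0.2500×0.49674304 = 0.124186
Scale to base peak (0.354028) = 100: 6.15 : 41.69 : 100.00 : 99.54 : 35.08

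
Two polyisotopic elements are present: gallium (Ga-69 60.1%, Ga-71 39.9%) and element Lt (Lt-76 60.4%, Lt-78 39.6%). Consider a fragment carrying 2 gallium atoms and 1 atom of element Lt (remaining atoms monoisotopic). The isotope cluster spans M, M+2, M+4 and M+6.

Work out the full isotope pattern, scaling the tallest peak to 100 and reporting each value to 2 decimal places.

Gallium pattern (n=2): 0.361201 : 0.479598 : 0.159201
Element Lt pattern (n=1): 0.6040 : 0.3960
Convolve the two distributions (both contribute in 2-u steps):
  M: 0.361201×0.6040 = 0.218165
  M+2: 0.361201×0.3960 + 0.479598×0.6040 = 0.432713
  M+4: 0.479598×0.3960 + 0.159201×0.6040 = 0.286078
  M+6: 0.159201×0.3960 = 0.063044
Scale to base peak (0.432713) = 100: 50.42 : 100.00 : 66.11 : 14.57

50.42 : 100.00 : 66.11 : 14.57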